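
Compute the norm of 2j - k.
√5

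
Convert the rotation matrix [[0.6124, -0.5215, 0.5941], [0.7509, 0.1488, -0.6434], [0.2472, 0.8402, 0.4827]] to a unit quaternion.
0.749 + 0.4952i + 0.1158j + 0.4247k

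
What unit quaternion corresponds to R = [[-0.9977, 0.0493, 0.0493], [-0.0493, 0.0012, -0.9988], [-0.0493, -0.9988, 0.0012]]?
-0.0349 - 0.7067j + 0.7067k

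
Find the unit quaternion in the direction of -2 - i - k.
-0.8165 - 0.4082i - 0.4082k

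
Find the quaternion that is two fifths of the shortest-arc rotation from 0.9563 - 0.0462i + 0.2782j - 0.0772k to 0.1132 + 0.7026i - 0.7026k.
0.7958 + 0.3506i + 0.2134j - 0.4453k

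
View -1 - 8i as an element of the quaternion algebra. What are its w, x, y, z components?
-1 - 8i + 0j + 0k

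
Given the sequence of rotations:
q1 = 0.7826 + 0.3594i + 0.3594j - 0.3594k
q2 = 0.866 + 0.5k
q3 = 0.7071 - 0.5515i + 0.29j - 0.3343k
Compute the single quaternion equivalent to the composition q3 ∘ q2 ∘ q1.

q2 · q1 = 0.8574 + 0.1315i + 0.4909j + 0.0801k
q3 · q2 · q1 = 0.5632 - 0.1925i + 0.596j - 0.5389k
0.5632 - 0.1925i + 0.596j - 0.5389k


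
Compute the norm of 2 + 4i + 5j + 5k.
√70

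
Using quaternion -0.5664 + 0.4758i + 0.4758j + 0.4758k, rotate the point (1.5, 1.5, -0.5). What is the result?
(1.672, -0.484, 1.311)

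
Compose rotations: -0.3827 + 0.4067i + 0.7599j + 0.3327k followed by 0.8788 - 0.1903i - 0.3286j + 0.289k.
-0.1054 + 0.1013i + 0.9744j + 0.1708k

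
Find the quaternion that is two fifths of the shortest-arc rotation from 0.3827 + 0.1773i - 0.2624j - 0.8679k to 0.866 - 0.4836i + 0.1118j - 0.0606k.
0.7255 - 0.1199i - 0.1338j - 0.6644k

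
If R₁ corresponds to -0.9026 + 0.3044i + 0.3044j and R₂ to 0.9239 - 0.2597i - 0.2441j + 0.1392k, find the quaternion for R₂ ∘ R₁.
-0.6806 + 0.4733i + 0.5439j - 0.1304k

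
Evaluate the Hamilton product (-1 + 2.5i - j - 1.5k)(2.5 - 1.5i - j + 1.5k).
2.5 + 4.75i - 3j - 9.25k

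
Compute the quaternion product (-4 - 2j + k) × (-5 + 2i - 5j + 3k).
7 - 9i + 32j - 13k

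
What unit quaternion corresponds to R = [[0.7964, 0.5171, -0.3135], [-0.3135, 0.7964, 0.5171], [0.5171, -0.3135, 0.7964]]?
0.9205 - 0.2256i - 0.2256j - 0.2256k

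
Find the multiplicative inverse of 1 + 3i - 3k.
0.0526 - 0.1579i + 0.1579k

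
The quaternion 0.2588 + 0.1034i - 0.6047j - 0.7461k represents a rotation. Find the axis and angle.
axis = (0.107, -0.626, -0.7724), θ = 5π/6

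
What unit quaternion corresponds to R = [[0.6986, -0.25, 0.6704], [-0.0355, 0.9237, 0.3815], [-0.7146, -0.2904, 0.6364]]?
0.9026 - 0.1861i + 0.3836j + 0.0594k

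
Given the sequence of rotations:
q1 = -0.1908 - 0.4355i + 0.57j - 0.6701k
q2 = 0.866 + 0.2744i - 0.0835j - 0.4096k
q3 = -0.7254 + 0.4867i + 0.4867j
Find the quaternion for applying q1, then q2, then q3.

q2 · q1 = -0.2726 - 0.1401i + 0.8718j - 0.3821k
q3 · q2 · q1 = -0.1584 - 0.217i - 0.5791j + 0.7697k
-0.1584 - 0.217i - 0.5791j + 0.7697k


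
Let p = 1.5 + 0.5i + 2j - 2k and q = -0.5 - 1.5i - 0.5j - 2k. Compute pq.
-3 - 7.5i + 2.25j + 0.75k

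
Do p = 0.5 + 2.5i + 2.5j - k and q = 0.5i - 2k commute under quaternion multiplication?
No: pq = -3.25 - 4.75i + 4.5j - 2.25k ≠ -3.25 + 5.25i - 4.5j + 0.25k = qp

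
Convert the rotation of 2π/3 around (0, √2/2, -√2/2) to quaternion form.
0.5 + 0.6124j - 0.6124k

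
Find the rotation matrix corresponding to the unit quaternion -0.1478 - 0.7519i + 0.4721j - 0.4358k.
[[0.1744, -0.8388, 0.5158], [-0.5811, -0.5106, -0.6337], [0.7949, -0.1892, -0.5765]]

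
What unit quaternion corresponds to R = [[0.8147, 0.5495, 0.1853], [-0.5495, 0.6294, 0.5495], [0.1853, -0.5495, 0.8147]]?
0.9026 - 0.3044i - 0.3044k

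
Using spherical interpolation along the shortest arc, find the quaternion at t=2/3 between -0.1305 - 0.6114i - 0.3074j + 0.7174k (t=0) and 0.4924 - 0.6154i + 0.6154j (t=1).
0.3469 - 0.7957i + 0.3661j + 0.3354k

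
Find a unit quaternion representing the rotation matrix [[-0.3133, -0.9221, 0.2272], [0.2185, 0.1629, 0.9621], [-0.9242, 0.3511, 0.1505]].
0.5 - 0.3055i + 0.5757j + 0.5703k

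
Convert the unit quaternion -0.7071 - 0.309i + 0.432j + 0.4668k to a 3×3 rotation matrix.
[[0.1909, 0.3932, -0.8994], [-0.9271, 0.3732, -0.0337], [0.3225, 0.8403, 0.4358]]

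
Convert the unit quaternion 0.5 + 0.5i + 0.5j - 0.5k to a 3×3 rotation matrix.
[[0, 1, 0], [0, 0, -1], [-1, 0, 0]]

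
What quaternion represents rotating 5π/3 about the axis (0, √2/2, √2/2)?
-0.866 + 0.3536j + 0.3536k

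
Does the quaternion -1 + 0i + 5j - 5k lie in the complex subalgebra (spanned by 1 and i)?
No. The quaternion -1 + 5j - 5k has j-coefficient y = 5 and k-coefficient z = -5, not both zero, so it does not lie in the complex subalgebra spanned by 1 and i.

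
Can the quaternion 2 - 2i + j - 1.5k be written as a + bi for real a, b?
No. The quaternion 2 - 2i + j - 1.5k has j-coefficient y = 1 and k-coefficient z = -1.5, not both zero, so it does not lie in the complex subalgebra spanned by 1 and i.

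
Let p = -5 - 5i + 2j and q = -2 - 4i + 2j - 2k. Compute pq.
-14 + 26i - 24j + 8k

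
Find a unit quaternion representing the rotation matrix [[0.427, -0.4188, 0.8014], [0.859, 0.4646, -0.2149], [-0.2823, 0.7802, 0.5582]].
0.7826 + 0.3179i + 0.3462j + 0.4082k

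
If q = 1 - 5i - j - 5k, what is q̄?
1 + 5i + j + 5k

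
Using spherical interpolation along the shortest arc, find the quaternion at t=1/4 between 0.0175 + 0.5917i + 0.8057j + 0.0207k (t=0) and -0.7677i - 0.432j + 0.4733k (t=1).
0.0136 + 0.6637i + 0.7396j - 0.1107k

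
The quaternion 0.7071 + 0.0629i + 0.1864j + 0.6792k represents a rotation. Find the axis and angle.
axis = (0.089, 0.2636, 0.9605), θ = π/2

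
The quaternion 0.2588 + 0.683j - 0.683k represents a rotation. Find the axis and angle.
axis = (0, √2/2, -√2/2), θ = 5π/6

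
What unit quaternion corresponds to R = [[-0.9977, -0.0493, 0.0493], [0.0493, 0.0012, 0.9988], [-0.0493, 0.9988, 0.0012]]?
0.0349 + 0.7067j + 0.7067k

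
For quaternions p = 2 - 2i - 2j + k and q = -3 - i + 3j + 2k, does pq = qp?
No: pq = -4 - 3i + 15j - 7k ≠ -4 + 11i + 9j + 9k = qp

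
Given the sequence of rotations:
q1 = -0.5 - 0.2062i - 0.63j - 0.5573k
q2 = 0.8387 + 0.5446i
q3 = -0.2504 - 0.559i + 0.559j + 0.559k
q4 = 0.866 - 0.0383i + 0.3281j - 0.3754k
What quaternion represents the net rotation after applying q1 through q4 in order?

q2 · q1 = -0.3071 - 0.4452i - 0.2249j - 0.8105k
q3 · q2 · q1 = 0.4068 - 0.0442i - 0.8173j + 0.4059k
q4 · q3 · q2 · q1 = 0.7711 - 0.2275i - 0.5422j + 0.2446k
0.7711 - 0.2275i - 0.5422j + 0.2446k


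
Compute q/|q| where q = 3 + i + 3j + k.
0.6708 + 0.2236i + 0.6708j + 0.2236k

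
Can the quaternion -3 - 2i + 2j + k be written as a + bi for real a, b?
No. The quaternion -3 - 2i + 2j + k has j-coefficient y = 2 and k-coefficient z = 1, not both zero, so it does not lie in the complex subalgebra spanned by 1 and i.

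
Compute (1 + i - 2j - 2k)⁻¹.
0.1 - 0.1i + 0.2j + 0.2k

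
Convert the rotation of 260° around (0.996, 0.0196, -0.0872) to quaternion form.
-0.6428 + 0.763i + 0.015j - 0.0668k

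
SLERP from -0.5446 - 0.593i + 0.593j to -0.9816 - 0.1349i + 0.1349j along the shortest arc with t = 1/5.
-0.6717 - 0.5238i + 0.5238j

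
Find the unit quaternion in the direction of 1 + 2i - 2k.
0.3333 + 0.6667i - 0.6667k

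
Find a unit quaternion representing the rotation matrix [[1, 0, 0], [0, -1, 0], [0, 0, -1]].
i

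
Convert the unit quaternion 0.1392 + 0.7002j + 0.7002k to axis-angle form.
axis = (0, √2/2, √2/2), θ = 164°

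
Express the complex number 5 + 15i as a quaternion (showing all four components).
5 + 15i + 0j + 0k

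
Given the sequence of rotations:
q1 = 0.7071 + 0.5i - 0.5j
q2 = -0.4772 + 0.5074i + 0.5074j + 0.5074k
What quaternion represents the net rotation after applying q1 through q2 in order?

q2 · q1 = -0.3374 + 0.3739i + 0.8511j - 0.1486k
-0.3374 + 0.3739i + 0.8511j - 0.1486k


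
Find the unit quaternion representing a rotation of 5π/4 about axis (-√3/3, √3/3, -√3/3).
-0.3827 - 0.5334i + 0.5334j - 0.5334k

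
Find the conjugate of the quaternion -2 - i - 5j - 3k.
-2 + i + 5j + 3k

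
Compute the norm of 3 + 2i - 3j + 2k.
√26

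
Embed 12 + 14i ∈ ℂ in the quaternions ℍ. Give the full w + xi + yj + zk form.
12 + 14i + 0j + 0k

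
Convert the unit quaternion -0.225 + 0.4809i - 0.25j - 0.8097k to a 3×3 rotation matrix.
[[-0.4362, -0.6048, -0.6663], [0.1239, -0.7738, 0.6213], [-0.8913, 0.1884, 0.4125]]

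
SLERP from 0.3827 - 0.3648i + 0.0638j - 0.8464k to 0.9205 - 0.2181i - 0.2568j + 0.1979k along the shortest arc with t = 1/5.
0.5919 - 0.3865i - 0.0119j - 0.7072k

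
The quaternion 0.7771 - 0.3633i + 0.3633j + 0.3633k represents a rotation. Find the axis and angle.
axis = (-√3/3, √3/3, √3/3), θ = 78°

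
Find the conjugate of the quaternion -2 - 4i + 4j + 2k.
-2 + 4i - 4j - 2k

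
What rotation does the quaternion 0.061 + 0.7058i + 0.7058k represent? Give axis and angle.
axis = (√2/2, 0, √2/2), θ = 173°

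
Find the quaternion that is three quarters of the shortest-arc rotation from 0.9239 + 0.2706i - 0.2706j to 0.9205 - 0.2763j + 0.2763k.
0.9346 + 0.0693i - 0.2788j + 0.2095k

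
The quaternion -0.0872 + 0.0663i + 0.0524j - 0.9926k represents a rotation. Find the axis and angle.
axis = (0.0666, 0.0526, -0.9964), θ = 190°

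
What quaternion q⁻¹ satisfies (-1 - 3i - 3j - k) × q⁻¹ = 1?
-0.05 + 0.15i + 0.15j + 0.05k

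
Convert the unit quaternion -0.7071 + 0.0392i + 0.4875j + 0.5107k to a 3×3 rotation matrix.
[[0.0031, 0.7605, -0.6494], [-0.684, 0.4753, 0.5534], [0.7295, 0.4425, 0.5216]]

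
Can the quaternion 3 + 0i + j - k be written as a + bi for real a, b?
No. The quaternion 3 + j - k has j-coefficient y = 1 and k-coefficient z = -1, not both zero, so it does not lie in the complex subalgebra spanned by 1 and i.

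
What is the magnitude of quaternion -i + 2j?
√5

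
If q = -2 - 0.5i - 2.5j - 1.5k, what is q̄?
-2 + 0.5i + 2.5j + 1.5k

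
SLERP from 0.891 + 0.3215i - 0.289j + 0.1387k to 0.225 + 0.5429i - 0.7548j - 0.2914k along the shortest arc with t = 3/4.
0.4425 + 0.5328i - 0.6945j - 0.1949k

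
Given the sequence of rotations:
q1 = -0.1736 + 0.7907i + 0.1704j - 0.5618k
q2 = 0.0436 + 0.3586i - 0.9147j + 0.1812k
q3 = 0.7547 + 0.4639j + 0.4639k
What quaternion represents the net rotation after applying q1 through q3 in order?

q2 · q1 = -0.0335 + 0.4552i + 0.511j + 0.7284k
q3 · q2 · q1 = -0.6002 + 0.4444i + 0.5813j + 0.323k
-0.6002 + 0.4444i + 0.5813j + 0.323k


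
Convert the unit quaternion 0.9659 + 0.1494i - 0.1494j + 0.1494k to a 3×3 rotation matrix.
[[0.9107, -0.3333, -0.244], [0.244, 0.9107, -0.3333], [0.3333, 0.244, 0.9107]]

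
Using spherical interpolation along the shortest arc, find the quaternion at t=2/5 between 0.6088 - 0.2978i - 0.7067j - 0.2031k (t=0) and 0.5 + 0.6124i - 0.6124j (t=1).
0.6371 + 0.0829i - 0.7542j - 0.1357k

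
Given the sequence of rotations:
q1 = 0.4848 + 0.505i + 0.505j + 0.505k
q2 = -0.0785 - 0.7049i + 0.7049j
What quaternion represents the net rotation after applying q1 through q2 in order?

q2 · q1 = -0.0381 - 0.0254i + 0.6581j - 0.7516k
-0.0381 - 0.0254i + 0.6581j - 0.7516k


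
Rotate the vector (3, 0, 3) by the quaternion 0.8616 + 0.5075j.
(4.078, 0, -1.169)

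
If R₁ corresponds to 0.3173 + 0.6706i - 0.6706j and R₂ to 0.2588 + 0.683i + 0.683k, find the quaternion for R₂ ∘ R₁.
-0.3759 + 0.8483i + 0.2845j - 0.2413k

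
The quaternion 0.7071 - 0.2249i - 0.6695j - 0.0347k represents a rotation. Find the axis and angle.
axis = (-0.3181, -0.9468, -0.0491), θ = π/2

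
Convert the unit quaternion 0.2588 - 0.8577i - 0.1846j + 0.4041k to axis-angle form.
axis = (-0.888, -0.1911, 0.4184), θ = 5π/6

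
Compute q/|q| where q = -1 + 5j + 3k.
-0.169 + 0.8452j + 0.5071k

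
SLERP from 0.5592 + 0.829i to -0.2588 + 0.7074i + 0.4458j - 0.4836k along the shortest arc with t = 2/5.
0.2618 + 0.912i + 0.214j - 0.2322k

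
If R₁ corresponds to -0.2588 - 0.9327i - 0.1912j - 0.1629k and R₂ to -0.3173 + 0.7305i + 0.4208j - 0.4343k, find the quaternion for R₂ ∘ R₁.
0.7732 - 0.0447i + 0.4758j + 0.4169k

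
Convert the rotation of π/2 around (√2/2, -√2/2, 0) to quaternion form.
0.7071 + 0.5i - 0.5j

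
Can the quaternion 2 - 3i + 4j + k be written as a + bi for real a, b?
No. The quaternion 2 - 3i + 4j + k has j-coefficient y = 4 and k-coefficient z = 1, not both zero, so it does not lie in the complex subalgebra spanned by 1 and i.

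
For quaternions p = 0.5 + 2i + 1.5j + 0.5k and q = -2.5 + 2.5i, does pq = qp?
No: pq = -6.25 - 3.75i - 2.5j - 5k ≠ -6.25 - 3.75i - 5j + 2.5k = qp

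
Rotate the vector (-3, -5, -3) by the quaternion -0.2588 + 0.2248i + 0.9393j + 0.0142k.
(1.586, -6.167, 1.568)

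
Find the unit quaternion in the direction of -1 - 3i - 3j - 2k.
-0.2085 - 0.6255i - 0.6255j - 0.417k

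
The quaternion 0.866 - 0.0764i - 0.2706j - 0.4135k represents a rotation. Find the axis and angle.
axis = (-0.1528, -0.5412, -0.8269), θ = π/3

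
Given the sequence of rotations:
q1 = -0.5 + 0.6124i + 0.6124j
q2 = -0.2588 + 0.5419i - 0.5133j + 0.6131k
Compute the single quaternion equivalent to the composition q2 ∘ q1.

q2 · q1 = 0.1119 - 0.8049i + 0.4736j + 0.3397k
0.1119 - 0.8049i + 0.4736j + 0.3397k


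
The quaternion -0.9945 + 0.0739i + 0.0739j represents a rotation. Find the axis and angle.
axis = (√2/2, √2/2, 0), θ = 348°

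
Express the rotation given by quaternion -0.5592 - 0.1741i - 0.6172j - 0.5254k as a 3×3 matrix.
[[-0.314, -0.3727, 0.8732], [0.8025, 0.3873, 0.4538], [-0.5073, 0.8433, 0.1775]]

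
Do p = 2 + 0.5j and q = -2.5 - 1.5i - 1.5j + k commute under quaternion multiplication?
No: pq = -4.25 - 2.5i - 4.25j + 2.75k ≠ -4.25 - 3.5i - 4.25j + 1.25k = qp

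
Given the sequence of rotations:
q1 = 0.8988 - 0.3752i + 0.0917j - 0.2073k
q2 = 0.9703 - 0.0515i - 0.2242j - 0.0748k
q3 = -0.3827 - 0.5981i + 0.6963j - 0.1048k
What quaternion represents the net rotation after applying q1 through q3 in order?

q2 · q1 = 0.8578 - 0.357i - 0.0951j - 0.3572k
q3 · q2 · q1 = -0.513 - 0.6351i + 0.4575j + 0.3523k
-0.513 - 0.6351i + 0.4575j + 0.3523k


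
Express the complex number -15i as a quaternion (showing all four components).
0 - 15i + 0j + 0k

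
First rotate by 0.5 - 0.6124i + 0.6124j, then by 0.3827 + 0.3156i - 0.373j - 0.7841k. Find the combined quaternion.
0.613 + 0.4036i + 0.528j - 0.4272k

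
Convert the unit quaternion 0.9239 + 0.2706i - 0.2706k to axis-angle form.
axis = (√2/2, 0, -√2/2), θ = π/4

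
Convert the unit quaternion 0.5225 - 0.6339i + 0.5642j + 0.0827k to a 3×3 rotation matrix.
[[0.3497, -0.8017, 0.4847], [-0.6289, 0.1827, 0.7557], [-0.6944, -0.5691, -0.4403]]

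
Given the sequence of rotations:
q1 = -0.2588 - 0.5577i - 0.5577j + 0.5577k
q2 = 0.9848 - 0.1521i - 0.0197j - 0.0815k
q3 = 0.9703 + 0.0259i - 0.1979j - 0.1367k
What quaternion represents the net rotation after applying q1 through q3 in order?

q2 · q1 = -0.3052 - 0.5663i - 0.4138j + 0.6442k
q3 · q2 · q1 = -0.2753 - 0.7414i - 0.2804j + 0.544k
-0.2753 - 0.7414i - 0.2804j + 0.544k


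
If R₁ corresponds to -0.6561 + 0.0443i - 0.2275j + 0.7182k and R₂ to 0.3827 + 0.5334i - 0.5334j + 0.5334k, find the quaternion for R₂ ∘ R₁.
-0.7792 - 0.5947i - 0.0966j - 0.1728k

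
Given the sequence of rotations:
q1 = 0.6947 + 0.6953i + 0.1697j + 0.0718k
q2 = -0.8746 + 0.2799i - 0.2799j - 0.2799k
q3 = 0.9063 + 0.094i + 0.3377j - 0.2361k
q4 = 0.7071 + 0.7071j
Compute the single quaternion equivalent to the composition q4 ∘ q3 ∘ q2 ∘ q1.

q2 · q1 = -0.7346 - 0.3863i - 0.5576j - 0.0151k
q3 · q2 · q1 = -0.4447 - 0.5559i - 0.6608j + 0.2378k
q4 · q3 · q2 · q1 = 0.1528 - 0.2249i - 0.7817j + 0.5612k
0.1528 - 0.2249i - 0.7817j + 0.5612k


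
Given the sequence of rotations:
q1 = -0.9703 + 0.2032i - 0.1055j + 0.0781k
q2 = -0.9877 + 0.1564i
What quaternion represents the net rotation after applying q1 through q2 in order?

q2 · q1 = 0.9266 - 0.3525i + 0.092j - 0.0936k
0.9266 - 0.3525i + 0.092j - 0.0936k


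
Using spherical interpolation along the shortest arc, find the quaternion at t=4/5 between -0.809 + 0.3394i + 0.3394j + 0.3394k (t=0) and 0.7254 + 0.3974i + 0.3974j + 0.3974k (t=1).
-0.8862 - 0.2675i - 0.2675j - 0.2675k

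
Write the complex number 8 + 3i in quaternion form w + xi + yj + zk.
8 + 3i + 0j + 0k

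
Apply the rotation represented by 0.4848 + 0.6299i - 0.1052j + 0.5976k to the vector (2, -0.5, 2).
(2.185, -0.325, 1.836)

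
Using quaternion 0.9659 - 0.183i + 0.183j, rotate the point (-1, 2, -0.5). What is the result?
(-1.244, 1.756, -0.787)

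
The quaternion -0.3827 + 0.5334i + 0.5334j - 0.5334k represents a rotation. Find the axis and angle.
axis = (√3/3, √3/3, -√3/3), θ = 5π/4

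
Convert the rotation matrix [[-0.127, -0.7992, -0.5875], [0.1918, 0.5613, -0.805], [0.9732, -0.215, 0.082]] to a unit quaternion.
0.6157 + 0.2396i - 0.6337j + 0.4024k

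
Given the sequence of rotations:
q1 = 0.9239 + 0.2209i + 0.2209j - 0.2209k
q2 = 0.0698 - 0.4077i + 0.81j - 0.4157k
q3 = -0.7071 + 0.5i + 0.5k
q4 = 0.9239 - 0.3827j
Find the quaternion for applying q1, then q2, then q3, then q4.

q2 · q1 = -0.1162 - 0.4484i + 0.5819j - 0.6685k
q3 · q2 · q1 = 0.6406 - 0.032i - 0.3014j + 0.7055k
q4 · q3 · q2 · q1 = 0.4765 - 0.2996i - 0.5236j + 0.6396k
0.4765 - 0.2996i - 0.5236j + 0.6396k


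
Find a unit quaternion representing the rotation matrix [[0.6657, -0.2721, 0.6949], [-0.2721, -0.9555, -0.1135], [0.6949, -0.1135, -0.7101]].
0.9126i - 0.1491j + 0.3807k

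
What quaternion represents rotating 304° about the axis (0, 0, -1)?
-0.8829 - 0.4695k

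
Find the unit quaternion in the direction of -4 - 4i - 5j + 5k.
-0.4417 - 0.4417i - 0.5522j + 0.5522k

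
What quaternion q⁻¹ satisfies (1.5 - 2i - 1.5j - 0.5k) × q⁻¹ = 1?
0.1714 + 0.2286i + 0.1714j + 0.0571k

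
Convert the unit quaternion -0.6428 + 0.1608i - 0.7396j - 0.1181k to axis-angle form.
axis = (0.2099, -0.9655, -0.1542), θ = 260°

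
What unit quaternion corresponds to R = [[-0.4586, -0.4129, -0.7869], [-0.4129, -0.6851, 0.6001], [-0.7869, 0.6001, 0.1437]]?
-0.5203i + 0.3968j + 0.7562k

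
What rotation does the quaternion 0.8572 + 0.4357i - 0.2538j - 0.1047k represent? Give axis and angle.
axis = (0.846, -0.4928, -0.2033), θ = 62°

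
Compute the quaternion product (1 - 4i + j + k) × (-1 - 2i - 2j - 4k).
-3 - 21j + 5k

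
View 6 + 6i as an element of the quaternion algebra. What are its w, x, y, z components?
6 + 6i + 0j + 0k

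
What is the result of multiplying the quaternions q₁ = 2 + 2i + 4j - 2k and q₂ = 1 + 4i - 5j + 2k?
18 + 8i - 18j - 24k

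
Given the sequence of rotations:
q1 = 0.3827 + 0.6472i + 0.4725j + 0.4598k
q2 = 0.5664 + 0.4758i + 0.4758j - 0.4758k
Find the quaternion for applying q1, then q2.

q2 · q1 = -0.0972 + 0.9923i - 0.077j - 0.0048k
-0.0972 + 0.9923i - 0.077j - 0.0048k


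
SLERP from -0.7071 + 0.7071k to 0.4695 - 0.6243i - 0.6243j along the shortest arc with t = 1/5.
-0.7465 + 0.1615i + 0.1615j + 0.625k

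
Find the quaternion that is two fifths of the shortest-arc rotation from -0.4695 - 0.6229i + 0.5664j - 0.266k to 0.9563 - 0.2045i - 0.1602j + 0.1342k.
-0.7816 - 0.3313i + 0.467j - 0.2476k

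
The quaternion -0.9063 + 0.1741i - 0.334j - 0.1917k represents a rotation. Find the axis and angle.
axis = (0.4119, -0.7903, -0.4536), θ = 310°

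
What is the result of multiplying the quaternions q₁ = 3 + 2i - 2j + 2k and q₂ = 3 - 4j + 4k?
-7 + 6i - 26j + 10k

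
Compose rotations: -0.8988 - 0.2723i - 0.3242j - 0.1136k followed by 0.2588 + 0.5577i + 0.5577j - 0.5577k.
0.0367 - 0.8159i - 0.3699j + 0.4429k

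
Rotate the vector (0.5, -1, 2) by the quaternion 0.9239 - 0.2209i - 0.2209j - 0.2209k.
(-0.725, 0.051, 2.173)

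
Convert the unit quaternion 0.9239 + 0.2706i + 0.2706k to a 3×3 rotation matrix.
[[0.8536, -0.5, 0.1464], [0.5, 0.7071, -0.5], [0.1464, 0.5, 0.8536]]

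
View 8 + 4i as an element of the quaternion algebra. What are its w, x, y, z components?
8 + 4i + 0j + 0k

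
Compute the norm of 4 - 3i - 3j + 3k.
√43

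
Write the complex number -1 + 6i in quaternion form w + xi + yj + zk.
-1 + 6i + 0j + 0k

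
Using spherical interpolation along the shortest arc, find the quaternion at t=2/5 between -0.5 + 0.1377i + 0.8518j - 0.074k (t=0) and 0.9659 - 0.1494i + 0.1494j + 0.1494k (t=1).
-0.8247 + 0.1699i + 0.5246j - 0.1252k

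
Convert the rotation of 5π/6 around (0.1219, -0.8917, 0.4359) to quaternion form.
0.2588 + 0.1177i - 0.8613j + 0.421k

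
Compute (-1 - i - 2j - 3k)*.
-1 + i + 2j + 3k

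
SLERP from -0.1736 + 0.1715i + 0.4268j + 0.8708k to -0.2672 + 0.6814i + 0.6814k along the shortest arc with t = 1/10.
-0.188 + 0.2311i + 0.3905j + 0.871k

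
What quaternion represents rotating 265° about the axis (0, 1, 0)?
-0.6756 + 0.7373j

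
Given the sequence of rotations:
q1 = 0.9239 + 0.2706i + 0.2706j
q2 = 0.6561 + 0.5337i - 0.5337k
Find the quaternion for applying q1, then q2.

q2 · q1 = 0.4618 + 0.815i + 0.0331j - 0.3487k
0.4618 + 0.815i + 0.0331j - 0.3487k


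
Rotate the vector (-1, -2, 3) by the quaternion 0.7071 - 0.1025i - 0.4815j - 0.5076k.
(-3.385, 1.593, 0.073)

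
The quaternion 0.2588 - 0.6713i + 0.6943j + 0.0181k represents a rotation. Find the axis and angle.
axis = (-0.695, 0.7188, 0.0187), θ = 5π/6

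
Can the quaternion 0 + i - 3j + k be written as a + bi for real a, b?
No. The quaternion i - 3j + k has j-coefficient y = -3 and k-coefficient z = 1, not both zero, so it does not lie in the complex subalgebra spanned by 1 and i.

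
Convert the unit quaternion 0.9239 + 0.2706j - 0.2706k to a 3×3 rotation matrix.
[[0.7071, 0.5, 0.5], [-0.5, 0.8536, -0.1464], [-0.5, -0.1464, 0.8536]]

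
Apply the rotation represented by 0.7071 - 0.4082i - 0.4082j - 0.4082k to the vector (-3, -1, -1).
(-1.667, -0.512, -2.821)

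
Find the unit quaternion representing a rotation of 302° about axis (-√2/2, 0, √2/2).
-0.8746 - 0.3428i + 0.3428k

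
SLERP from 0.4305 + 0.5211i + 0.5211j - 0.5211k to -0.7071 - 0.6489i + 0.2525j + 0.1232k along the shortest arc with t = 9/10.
0.7066 + 0.6632i - 0.1734j - 0.1753k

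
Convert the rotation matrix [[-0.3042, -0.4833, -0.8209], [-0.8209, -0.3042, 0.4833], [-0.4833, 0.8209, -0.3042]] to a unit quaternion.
-0.1478 - 0.571i + 0.571j + 0.571k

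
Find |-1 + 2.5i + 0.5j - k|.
2.915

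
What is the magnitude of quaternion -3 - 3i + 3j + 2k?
√31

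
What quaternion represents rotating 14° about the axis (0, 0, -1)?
0.9925 - 0.1219k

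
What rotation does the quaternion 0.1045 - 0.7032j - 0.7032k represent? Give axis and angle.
axis = (0, -√2/2, -√2/2), θ = 168°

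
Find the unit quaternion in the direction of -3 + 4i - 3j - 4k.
-0.4243 + 0.5657i - 0.4243j - 0.5657k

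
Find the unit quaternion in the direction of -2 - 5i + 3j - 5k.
-0.252 - 0.6299i + 0.378j - 0.6299k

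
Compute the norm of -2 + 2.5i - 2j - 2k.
4.272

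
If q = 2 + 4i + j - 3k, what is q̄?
2 - 4i - j + 3k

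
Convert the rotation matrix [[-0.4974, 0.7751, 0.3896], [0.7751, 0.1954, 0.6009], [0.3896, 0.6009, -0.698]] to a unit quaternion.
0.5013i + 0.7731j + 0.3886k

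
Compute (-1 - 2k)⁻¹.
-0.2 + 0.4k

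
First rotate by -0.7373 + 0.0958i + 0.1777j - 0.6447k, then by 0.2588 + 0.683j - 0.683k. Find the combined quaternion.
-0.7525 - 0.2942i - 0.523j + 0.2713k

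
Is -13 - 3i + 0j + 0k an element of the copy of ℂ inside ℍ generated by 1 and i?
Yes. The quaternion -13 - 3i has j- and k-coefficients y = z = 0, so it lies in the complex subalgebra spanned by 1 and i.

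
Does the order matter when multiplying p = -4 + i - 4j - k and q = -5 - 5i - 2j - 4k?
Yes: pq = 13 + 29i + 37j - k ≠ 13 + i + 19j + 43k = qp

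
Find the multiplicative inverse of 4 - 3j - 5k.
0.08 + 0.06j + 0.1k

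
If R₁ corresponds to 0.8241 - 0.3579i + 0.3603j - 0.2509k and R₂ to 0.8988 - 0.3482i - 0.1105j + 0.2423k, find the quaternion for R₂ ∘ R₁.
0.7167 - 0.6682i + 0.0587j - 0.1908k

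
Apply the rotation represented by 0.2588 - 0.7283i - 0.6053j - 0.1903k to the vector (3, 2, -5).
(2.725, -0.954, 5.446)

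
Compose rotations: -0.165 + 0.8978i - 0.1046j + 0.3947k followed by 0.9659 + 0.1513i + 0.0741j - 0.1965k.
-0.2099 + 0.8509i - 0.3494j + 0.3313k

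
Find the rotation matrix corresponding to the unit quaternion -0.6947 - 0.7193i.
[[1, 0, 0], [0, -0.0348, -0.9994], [0, 0.9994, -0.0348]]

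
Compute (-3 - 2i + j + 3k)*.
-3 + 2i - j - 3k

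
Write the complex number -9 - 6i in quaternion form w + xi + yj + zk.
-9 - 6i + 0j + 0k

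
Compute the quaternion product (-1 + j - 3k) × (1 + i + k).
2 - 2j - 5k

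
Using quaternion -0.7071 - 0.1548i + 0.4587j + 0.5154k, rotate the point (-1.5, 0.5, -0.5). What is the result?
(0.626, 1.39, -0.653)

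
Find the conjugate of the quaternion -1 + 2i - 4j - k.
-1 - 2i + 4j + k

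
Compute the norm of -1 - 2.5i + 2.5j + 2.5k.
4.444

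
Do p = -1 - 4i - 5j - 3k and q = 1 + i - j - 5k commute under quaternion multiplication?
No: pq = -17 + 17i - 27j + 11k ≠ -17 - 27i + 19j - 7k = qp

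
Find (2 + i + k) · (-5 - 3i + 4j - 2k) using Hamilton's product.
-5 - 15i + 7j - 5k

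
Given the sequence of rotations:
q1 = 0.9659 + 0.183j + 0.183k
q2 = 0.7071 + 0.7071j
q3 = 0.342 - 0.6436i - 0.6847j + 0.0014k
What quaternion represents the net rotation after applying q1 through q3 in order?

q2 · q1 = 0.5536 + 0.1294i + 0.8124j + 0.1294k
q3 · q2 · q1 = 0.8287 - 0.4018i - 0.0177j - 0.3892k
0.8287 - 0.4018i - 0.0177j - 0.3892k


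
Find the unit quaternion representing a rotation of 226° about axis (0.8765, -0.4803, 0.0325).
-0.3907 + 0.8068i - 0.4421j + 0.0299k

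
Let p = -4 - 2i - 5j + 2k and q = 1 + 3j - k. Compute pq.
13 - 3i - 19j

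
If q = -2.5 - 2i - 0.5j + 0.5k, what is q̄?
-2.5 + 2i + 0.5j - 0.5k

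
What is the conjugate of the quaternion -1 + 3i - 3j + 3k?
-1 - 3i + 3j - 3k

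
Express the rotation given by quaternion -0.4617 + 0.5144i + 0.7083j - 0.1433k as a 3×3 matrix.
[[-0.0444, 0.5964, -0.8015], [0.861, 0.4297, 0.272], [0.5066, -0.678, -0.5326]]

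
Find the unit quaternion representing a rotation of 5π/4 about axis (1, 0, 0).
-0.3827 + 0.9239i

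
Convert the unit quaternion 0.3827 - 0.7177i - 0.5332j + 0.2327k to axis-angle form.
axis = (-0.7768, -0.5771, 0.2519), θ = 3π/4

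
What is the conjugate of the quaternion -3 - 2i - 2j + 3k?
-3 + 2i + 2j - 3k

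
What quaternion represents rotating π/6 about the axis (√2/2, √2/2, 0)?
0.9659 + 0.183i + 0.183j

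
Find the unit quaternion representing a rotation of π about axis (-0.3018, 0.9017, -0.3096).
-0.3018i + 0.9017j - 0.3096k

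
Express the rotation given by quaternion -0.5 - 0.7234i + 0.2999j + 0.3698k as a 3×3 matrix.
[[0.5466, -0.0641, -0.8349], [-0.8037, -0.3201, -0.5016], [-0.2351, 0.9452, -0.2265]]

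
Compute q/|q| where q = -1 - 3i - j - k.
-0.2887 - 0.866i - 0.2887j - 0.2887k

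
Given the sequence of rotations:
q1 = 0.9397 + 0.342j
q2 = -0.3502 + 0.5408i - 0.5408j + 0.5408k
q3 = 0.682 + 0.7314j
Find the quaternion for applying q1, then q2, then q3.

q2 · q1 = -0.1441 + 0.3232i - 0.628j + 0.6931k
q3 · q2 · q1 = 0.361 + 0.7274i - 0.5337j + 0.2363k
0.361 + 0.7274i - 0.5337j + 0.2363k


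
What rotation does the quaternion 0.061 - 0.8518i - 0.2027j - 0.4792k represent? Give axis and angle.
axis = (-0.8534, -0.2031, -0.4801), θ = 173°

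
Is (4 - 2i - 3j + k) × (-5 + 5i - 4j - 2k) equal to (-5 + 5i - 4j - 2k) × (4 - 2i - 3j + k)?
No: pq = -20 + 40i + 10k ≠ -20 + 20i - 2j - 36k = qp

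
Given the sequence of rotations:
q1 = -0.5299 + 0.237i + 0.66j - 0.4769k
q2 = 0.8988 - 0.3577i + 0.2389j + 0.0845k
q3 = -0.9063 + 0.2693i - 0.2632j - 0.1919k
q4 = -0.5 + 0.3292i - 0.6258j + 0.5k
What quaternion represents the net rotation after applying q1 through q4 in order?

q2 · q1 = -0.5089 + 0.2329i + 0.3161j - 0.7661k
q3 · q2 · q1 = 0.3347 - 0.0858i + 0.0091j + 0.9384k
q4 · q3 · q2 · q1 = -0.6026 - 0.4387i - 0.5658j - 0.3525k
-0.6026 - 0.4387i - 0.5658j - 0.3525k


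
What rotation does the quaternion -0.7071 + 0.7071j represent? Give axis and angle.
axis = (0, 1, 0), θ = 3π/2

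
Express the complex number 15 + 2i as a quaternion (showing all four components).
15 + 2i + 0j + 0k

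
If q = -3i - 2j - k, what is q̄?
3i + 2j + k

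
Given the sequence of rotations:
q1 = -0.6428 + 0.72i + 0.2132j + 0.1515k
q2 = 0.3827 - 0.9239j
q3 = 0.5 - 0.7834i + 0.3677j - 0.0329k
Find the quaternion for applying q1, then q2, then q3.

q2 · q1 = -0.049 + 0.1356i + 0.6755j + 0.7232k
q3 · q2 · q1 = -0.1429 + 0.3943i + 0.8818j - 0.2158k
-0.1429 + 0.3943i + 0.8818j - 0.2158k


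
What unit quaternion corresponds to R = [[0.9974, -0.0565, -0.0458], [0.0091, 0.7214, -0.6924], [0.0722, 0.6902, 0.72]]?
0.9272 + 0.3728i - 0.0318j + 0.0177k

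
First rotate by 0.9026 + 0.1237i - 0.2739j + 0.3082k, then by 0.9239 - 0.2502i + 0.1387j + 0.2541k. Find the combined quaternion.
0.8245 + 0.0008i - 0.0193j + 0.5655k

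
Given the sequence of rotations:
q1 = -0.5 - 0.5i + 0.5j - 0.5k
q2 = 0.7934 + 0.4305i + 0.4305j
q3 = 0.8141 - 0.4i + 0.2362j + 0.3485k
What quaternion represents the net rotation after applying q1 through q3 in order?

q2 · q1 = -0.3967 - 0.8272i + 0.3967j + 0.0338k
q3 · q2 · q1 = -0.7593 - 0.645i - 0.0455j - 0.074k
-0.7593 - 0.645i - 0.0455j - 0.074k


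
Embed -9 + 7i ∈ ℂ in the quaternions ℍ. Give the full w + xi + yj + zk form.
-9 + 7i + 0j + 0k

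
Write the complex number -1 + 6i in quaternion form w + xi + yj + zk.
-1 + 6i + 0j + 0k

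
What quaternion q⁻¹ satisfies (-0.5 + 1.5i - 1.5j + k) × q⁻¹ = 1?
-0.087 - 0.2609i + 0.2609j - 0.1739k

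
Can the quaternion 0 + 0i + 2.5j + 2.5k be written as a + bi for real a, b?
No. The quaternion 2.5j + 2.5k has j-coefficient y = 2.5 and k-coefficient z = 2.5, not both zero, so it does not lie in the complex subalgebra spanned by 1 and i.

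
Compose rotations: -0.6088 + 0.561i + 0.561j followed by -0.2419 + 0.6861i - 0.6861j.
0.1473 - 0.5534i + 0.282j + 0.7698k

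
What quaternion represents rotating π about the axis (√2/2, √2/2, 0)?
0.7071i + 0.7071j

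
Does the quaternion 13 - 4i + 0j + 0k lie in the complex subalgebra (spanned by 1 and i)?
Yes. The quaternion 13 - 4i has j- and k-coefficients y = z = 0, so it lies in the complex subalgebra spanned by 1 and i.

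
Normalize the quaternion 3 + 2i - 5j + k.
0.4804 + 0.3203i - 0.8006j + 0.1601k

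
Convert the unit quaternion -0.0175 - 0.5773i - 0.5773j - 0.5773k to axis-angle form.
axis = (-√3/3, -√3/3, -√3/3), θ = 182°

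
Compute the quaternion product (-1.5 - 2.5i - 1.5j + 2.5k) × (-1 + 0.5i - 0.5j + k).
-0.5 + 1.5i + 6j - 2k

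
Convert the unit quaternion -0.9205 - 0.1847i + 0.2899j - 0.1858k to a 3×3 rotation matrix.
[[0.7629, -0.4491, -0.4651], [0.235, 0.8627, -0.4478], [0.6023, 0.2323, 0.7637]]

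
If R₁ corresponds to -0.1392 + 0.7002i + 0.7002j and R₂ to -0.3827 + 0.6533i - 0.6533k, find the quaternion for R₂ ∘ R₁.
-0.4042 + 0.0985i - 0.7254j + 0.5484k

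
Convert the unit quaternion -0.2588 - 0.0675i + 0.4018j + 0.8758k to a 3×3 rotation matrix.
[[-0.8569, 0.3991, -0.3262], [-0.5076, -0.5432, 0.6689], [0.0897, 0.7387, 0.668]]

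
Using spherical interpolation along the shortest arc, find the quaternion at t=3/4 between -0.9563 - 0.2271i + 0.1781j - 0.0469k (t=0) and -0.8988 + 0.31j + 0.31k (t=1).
-0.9311 - 0.0586i + 0.282j + 0.2239k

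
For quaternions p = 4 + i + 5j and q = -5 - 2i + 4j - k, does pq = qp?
No: pq = -38 - 18i - 8j + 10k ≠ -38 - 8i - 10j - 18k = qp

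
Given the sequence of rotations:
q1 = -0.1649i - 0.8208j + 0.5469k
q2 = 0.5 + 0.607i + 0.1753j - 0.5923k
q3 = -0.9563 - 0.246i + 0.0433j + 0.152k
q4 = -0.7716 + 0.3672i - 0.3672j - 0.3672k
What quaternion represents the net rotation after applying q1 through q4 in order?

q2 · q1 = 0.5679 - 0.4727i - 0.6447j - 0.1959k
q3 · q2 · q1 = -0.6017 + 0.4019i + 0.5211j + 0.4527k
q4 · q3 · q2 · q1 = 0.6743 - 0.5059i - 0.4949j + 0.2106k
0.6743 - 0.5059i - 0.4949j + 0.2106k


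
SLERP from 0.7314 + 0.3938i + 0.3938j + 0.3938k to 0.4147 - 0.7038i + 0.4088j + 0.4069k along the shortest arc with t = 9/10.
0.4876 - 0.616i + 0.4384j + 0.4366k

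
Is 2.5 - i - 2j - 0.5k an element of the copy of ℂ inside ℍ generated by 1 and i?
No. The quaternion 2.5 - i - 2j - 0.5k has j-coefficient y = -2 and k-coefficient z = -0.5, not both zero, so it does not lie in the complex subalgebra spanned by 1 and i.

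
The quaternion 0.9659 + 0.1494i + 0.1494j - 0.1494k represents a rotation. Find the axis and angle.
axis = (√3/3, √3/3, -√3/3), θ = π/6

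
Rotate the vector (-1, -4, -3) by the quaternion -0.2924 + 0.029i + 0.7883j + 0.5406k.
(0.669, -3.993, -3.1)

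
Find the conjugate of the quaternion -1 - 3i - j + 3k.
-1 + 3i + j - 3k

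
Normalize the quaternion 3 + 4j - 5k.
0.4243 + 0.5657j - 0.7071k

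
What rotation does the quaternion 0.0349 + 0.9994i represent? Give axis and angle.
axis = (1, 0, 0), θ = 176°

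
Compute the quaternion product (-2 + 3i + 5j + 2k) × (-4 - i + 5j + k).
-16 - 15i - 35j + 10k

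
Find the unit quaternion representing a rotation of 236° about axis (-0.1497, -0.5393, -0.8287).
-0.4695 - 0.1322i - 0.4762j - 0.7317k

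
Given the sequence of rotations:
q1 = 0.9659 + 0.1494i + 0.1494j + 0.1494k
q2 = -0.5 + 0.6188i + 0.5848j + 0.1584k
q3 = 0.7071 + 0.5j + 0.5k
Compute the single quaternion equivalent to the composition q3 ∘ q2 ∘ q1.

q2 · q1 = -0.6864 + 0.5867i + 0.4214j + 0.0834k
q3 · q2 · q1 = -0.7378 + 0.2459i + 0.2481j - 0.5776k
-0.7378 + 0.2459i + 0.2481j - 0.5776k


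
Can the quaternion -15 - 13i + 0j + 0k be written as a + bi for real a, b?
Yes. The quaternion -15 - 13i has j- and k-coefficients y = z = 0, so it lies in the complex subalgebra spanned by 1 and i.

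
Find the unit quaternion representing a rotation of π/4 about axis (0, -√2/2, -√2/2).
0.9239 - 0.2706j - 0.2706k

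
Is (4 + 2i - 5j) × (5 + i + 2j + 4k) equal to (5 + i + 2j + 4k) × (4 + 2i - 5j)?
No: pq = 28 - 6i - 25j + 25k ≠ 28 + 34i - 9j + 7k = qp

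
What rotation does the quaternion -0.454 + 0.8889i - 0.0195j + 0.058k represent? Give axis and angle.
axis = (0.9976, -0.0219, 0.0651), θ = 234°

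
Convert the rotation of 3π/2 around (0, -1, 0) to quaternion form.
-0.7071 - 0.7071j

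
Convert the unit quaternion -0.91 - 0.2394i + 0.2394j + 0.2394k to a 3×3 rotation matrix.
[[0.7708, 0.3211, -0.5503], [-0.5503, 0.7708, -0.3211], [0.3211, 0.5503, 0.7708]]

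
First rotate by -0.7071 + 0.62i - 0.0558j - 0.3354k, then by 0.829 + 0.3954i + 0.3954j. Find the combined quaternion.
-0.8093 + 0.1018i - 0.1932j - 0.5453k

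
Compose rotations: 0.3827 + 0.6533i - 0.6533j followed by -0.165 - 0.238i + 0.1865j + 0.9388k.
0.2142 + 0.4144i + 0.7925j + 0.3929k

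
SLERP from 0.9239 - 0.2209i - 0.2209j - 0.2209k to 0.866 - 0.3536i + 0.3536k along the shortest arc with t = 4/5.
0.9083 - 0.3374i - 0.0473j + 0.2429k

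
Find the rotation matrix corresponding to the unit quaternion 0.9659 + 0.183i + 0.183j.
[[0.933, 0.067, 0.3535], [0.067, 0.933, -0.3535], [-0.3535, 0.3535, 0.866]]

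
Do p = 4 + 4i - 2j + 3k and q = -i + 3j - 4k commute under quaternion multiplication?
No: pq = 22 - 5i + 25j - 6k ≠ 22 - 3i - j - 26k = qp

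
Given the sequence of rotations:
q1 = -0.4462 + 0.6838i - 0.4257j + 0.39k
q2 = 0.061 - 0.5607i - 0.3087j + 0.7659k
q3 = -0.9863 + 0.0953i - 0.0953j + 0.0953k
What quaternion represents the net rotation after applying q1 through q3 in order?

q2 · q1 = -0.0739 + 0.4975i + 0.8542j + 0.1318k
q3 · q2 · q1 = 0.0943 - 0.5917i - 0.8006j - 0.0082k
0.0943 - 0.5917i - 0.8006j - 0.0082k


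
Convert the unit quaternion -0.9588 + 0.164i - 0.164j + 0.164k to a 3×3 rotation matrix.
[[0.8924, 0.2607, 0.3683], [-0.3683, 0.8924, 0.2607], [-0.2607, -0.3683, 0.8924]]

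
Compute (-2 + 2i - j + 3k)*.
-2 - 2i + j - 3k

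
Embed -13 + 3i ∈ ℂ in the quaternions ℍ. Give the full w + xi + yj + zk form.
-13 + 3i + 0j + 0k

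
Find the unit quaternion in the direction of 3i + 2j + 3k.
0.6396i + 0.4264j + 0.6396k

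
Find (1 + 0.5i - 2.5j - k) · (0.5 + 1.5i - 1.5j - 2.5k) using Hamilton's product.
-6.5 + 6.5i - 3j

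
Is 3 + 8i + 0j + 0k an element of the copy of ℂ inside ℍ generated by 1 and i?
Yes. The quaternion 3 + 8i has j- and k-coefficients y = z = 0, so it lies in the complex subalgebra spanned by 1 and i.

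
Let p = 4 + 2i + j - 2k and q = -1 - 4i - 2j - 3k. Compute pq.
-25i + 5j - 10k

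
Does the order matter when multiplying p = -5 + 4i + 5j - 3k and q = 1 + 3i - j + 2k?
Yes: pq = -6 - 4i - 7j - 32k ≠ -6 - 18i + 27j + 6k = qp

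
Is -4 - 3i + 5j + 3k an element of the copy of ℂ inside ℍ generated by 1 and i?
No. The quaternion -4 - 3i + 5j + 3k has j-coefficient y = 5 and k-coefficient z = 3, not both zero, so it does not lie in the complex subalgebra spanned by 1 and i.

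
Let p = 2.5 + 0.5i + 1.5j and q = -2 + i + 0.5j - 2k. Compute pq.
-6.25 - 1.5i - 0.75j - 6.25k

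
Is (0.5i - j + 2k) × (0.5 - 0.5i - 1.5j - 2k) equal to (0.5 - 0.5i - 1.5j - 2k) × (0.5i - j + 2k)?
No: pq = 2.75 + 5.25i - 0.5j - 0.25k ≠ 2.75 - 4.75i - 0.5j + 2.25k = qp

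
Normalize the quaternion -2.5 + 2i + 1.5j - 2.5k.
-0.5774 + 0.4619i + 0.3464j - 0.5774k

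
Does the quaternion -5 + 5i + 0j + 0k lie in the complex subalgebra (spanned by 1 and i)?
Yes. The quaternion -5 + 5i has j- and k-coefficients y = z = 0, so it lies in the complex subalgebra spanned by 1 and i.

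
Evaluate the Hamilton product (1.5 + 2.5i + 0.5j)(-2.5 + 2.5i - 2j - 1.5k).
-9 - 3.25i - 0.5j - 8.5k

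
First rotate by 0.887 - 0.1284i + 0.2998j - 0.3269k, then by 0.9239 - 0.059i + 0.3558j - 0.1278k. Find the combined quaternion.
0.6635 - 0.249i + 0.5897j - 0.3874k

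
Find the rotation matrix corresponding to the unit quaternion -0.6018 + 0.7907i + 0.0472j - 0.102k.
[[0.9747, -0.0481, -0.2181], [0.1974, -0.2712, 0.9421], [-0.1045, -0.9613, -0.2549]]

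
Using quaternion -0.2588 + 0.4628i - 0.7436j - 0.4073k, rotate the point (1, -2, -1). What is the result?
(1.353, -1.802, -0.96)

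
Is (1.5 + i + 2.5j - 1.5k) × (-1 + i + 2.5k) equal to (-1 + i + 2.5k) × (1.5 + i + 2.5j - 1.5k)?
No: pq = 1.25 + 6.75i - 6.5j + 2.75k ≠ 1.25 - 5.75i + 1.5j + 7.75k = qp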